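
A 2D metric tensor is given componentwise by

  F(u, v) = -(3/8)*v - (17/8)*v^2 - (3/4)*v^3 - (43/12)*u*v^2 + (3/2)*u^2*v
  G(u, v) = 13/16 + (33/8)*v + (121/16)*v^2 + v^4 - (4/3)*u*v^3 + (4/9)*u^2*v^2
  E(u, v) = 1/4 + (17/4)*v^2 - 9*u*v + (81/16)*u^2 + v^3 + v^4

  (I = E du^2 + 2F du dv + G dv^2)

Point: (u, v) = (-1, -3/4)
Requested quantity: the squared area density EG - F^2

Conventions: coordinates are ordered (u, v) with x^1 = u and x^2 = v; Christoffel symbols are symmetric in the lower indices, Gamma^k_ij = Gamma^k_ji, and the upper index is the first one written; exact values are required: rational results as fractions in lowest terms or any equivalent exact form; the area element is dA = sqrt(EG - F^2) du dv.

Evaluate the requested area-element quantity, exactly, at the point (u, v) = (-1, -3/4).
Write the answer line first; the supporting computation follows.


Answer: EG - F^2 = 104177/65536

E = 217/256, F = 75/256, G = 253/128; EG - F^2 = 104177/65536


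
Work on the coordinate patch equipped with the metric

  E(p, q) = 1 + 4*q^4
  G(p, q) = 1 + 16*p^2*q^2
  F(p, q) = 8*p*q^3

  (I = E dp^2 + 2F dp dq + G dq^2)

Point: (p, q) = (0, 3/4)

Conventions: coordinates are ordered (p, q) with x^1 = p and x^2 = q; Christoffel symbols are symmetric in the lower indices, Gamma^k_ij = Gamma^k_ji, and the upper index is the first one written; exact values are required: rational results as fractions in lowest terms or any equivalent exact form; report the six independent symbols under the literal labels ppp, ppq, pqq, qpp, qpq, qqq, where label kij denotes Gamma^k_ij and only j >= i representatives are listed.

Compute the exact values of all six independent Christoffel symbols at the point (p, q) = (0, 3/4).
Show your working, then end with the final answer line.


E = 145/64, F = 0, G = 1 at the point
E_p = 0, E_q = 27/4, F_p = 27/8, F_q = 0, G_p = 0, G_q = 0
EG - F^2 = 145/64;  g^inv = (64/145) * [[1, 0], [0, 145/64]]
first-kind symbols [ij,l] = (1/2)(d_i g_jl + d_j g_il - d_l g_ij): [pp,p] = E_p/2 = 0, [pp,q] = F_p - E_q/2 = 0, [pq,p] = E_q/2 = 27/8, [pq,q] = G_p/2 = 0, [qq,p] = F_q - G_p/2 = 0, [qq,q] = G_q/2 = 0
Gamma^p_ij = (G*[ij,p] - F*[ij,q])/(EG - F^2), Gamma^q_ij = (E*[ij,q] - F*[ij,p])/(EG - F^2)

Answer: Gamma_ppp = 0, Gamma_ppq = 216/145, Gamma_pqq = 0, Gamma_qpp = 0, Gamma_qpq = 0, Gamma_qqq = 0


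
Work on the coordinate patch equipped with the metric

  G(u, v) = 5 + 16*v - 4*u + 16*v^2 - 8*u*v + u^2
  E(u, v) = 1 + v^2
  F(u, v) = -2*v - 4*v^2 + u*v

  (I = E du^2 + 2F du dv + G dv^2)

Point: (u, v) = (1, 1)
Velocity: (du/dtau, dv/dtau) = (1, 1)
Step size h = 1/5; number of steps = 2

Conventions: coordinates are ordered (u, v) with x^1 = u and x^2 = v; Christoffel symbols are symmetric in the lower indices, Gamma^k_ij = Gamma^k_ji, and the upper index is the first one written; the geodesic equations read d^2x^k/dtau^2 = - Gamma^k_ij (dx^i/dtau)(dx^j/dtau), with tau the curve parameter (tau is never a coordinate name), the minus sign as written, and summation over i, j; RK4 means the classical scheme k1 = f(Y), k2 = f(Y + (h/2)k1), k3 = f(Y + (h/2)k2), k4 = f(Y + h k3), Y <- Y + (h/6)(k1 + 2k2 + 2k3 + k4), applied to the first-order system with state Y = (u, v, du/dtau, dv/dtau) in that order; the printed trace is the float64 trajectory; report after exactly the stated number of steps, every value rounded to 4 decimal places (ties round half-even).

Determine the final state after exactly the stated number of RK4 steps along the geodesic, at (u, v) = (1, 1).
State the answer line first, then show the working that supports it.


Answer: u = 1.4050, v = 1.3758, du/dtau = 1.0234, dv/dtau = 0.8901

f(Y) = (du/dtau, dv/dtau, -Gamma^u_ij Y'^i Y'^j, -Gamma^v_ij Y'^i Y'^j) with the Gammas evaluated at the stage position; h = 0.200000; intermediate values shown to 6 dp
step 0: u = 1.0000, v = 1.0000, du/dtau = 1.0000, dv/dtau = 1.0000
step 1:
  k1: at (u, v) = (1.000000, 1.000000), (du/dtau, dv/dtau) = (1.000000, 1.000000); Gamma_uuu = 0.000000, Gamma_uuv = 0.037037, Gamma_uvv = -0.148148, Gamma_vuu = 0.000000, Gamma_vuv = -0.185185, Gamma_vvv = 0.740741; k1 = (1.000000, 1.000000, 0.074074, -0.370370)
  k2: at (u, v) = (1.100000, 1.100000), (du/dtau, dv/dtau) = (1.007407, 0.962963); Gamma_uuu = 0.000000, Gamma_uuv = 0.036304, Gamma_uvv = -0.145215, Gamma_vuu = 0.000000, Gamma_vuv = -0.174917, Gamma_vvv = 0.699670; k2 = (1.007407, 0.962963, 0.064221, -0.309429)
  k3: at (u, v) = (1.100741, 1.096296), (du/dtau, dv/dtau) = (1.006422, 0.969057); Gamma_uuu = 0.000000, Gamma_uuv = 0.036389, Gamma_uvv = -0.145556, Gamma_vuu = 0.000000, Gamma_vuv = -0.175404, Gamma_vvv = 0.701617; k3 = (1.006422, 0.969057, 0.065708, -0.316732)
  k4: at (u, v) = (1.201284, 1.193811), (du/dtau, dv/dtau) = (1.013142, 0.936654); Gamma_uuu = 0.000000, Gamma_uuv = 0.035642, Gamma_uvv = -0.142569, Gamma_vuu = 0.000000, Gamma_vuv = -0.166416, Gamma_vvv = 0.665662; k4 = (1.013142, 0.936654, 0.057432, -0.268154)
  Y <- Y + (h/6)(k1 + 2k2 + 2k3 + k4): u = 1.2014, v = 1.1934, du/dtau = 1.0130, dv/dtau = 0.9370
step 2:
  k1: at (u, v) = (1.201360, 1.193356), (du/dtau, dv/dtau) = (1.013046, 0.936972); Gamma_uuu = 0.000000, Gamma_uuv = 0.035652, Gamma_uvv = -0.142609, Gamma_vuu = 0.000000, Gamma_vuv = -0.166469, Gamma_vvv = 0.665878; k1 = (1.013046, 0.936972, 0.057517, -0.268561)
  k2: at (u, v) = (1.302665, 1.287054), (du/dtau, dv/dtau) = (1.018797, 0.910116); Gamma_uuu = 0.000000, Gamma_uuv = 0.034949, Gamma_uvv = -0.139795, Gamma_vuu = 0.000000, Gamma_vuv = -0.158730, Gamma_vvv = 0.634921; k2 = (1.018797, 0.910116, 0.050983, -0.231555)
  k3: at (u, v) = (1.303240, 1.284368), (du/dtau, dv/dtau) = (1.018144, 0.913816); Gamma_uuu = 0.000000, Gamma_uuv = 0.035008, Gamma_uvv = -0.140032, Gamma_vuu = 0.000000, Gamma_vuv = -0.159023, Gamma_vvv = 0.636094; k3 = (1.018144, 0.913816, 0.051792, -0.235267)
  k4: at (u, v) = (1.404989, 1.376120), (du/dtau, dv/dtau) = (1.023404, 0.889918); Gamma_uuu = 0.000000, Gamma_uuv = 0.034319, Gamma_uvv = -0.137277, Gamma_vuu = 0.000000, Gamma_vuv = -0.152117, Gamma_vvv = 0.608466; k4 = (1.023404, 0.889918, 0.046205, -0.204799)
  Y <- Y + (h/6)(k1 + 2k2 + 2k3 + k4): u = 1.4050, v = 1.3758, du/dtau = 1.0234, dv/dtau = 0.8901


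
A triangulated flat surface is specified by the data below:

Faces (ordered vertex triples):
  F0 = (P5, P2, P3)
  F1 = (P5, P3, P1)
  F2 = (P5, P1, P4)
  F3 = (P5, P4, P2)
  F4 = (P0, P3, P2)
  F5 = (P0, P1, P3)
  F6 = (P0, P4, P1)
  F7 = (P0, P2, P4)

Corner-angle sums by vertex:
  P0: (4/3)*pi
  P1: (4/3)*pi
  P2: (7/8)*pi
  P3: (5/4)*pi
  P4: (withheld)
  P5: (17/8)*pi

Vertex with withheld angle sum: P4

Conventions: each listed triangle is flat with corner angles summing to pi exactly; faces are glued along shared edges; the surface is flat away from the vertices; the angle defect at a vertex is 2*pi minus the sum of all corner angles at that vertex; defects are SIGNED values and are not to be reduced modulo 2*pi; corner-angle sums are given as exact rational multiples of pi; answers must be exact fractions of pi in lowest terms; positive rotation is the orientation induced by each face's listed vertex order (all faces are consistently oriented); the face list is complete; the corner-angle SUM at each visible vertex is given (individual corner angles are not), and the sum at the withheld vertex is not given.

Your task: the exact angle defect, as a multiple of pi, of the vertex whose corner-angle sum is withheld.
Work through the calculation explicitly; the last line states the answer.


V = 6, E = 12, F = 8; chi = V - E + F = 2
Gauss-Bonnet: total defect = 2*pi*chi = 4*pi; visible defects sum to (37/12)*pi

Answer: defect(P4) = (11/12)*pi


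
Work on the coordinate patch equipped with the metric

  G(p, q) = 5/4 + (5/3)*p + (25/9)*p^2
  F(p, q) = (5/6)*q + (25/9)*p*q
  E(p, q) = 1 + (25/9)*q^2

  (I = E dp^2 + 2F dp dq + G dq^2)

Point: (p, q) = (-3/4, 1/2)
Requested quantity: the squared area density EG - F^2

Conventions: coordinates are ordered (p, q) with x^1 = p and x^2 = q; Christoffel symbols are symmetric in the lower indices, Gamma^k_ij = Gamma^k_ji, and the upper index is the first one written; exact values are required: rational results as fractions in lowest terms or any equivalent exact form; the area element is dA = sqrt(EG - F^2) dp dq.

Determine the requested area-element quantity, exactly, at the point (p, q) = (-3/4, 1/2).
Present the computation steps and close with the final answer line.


E = 61/36, F = -5/8, G = 25/16; EG - F^2 = 325/144

Answer: EG - F^2 = 325/144


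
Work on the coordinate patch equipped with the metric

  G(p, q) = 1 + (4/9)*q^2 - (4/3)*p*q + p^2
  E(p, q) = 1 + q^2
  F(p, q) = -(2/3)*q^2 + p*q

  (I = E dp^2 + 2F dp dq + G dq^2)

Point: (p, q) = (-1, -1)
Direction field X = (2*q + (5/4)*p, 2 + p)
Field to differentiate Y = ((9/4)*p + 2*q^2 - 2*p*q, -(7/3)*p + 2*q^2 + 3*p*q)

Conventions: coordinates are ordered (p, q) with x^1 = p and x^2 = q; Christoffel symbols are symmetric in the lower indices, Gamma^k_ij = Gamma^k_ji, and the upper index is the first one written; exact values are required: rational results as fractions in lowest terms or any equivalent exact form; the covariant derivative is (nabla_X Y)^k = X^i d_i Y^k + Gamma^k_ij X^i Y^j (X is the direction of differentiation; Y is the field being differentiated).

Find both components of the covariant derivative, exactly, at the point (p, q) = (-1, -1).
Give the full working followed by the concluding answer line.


E = 2, F = 1/3, G = 10/9 at the point
E_p = 0, E_q = -2, F_p = -1, F_q = 1/3, G_p = -2/3, G_q = 4/9
EG - F^2 = 19/9;  g^inv = (9/19) * [[10/9, -1/3], [-1/3, 2]]
first-kind symbols [ij,l] = (1/2)(d_i g_jl + d_j g_il - d_l g_ij): [pp,p] = E_p/2 = 0, [pp,q] = F_p - E_q/2 = 0, [pq,p] = E_q/2 = -1, [pq,q] = G_p/2 = -1/3, [qq,p] = F_q - G_p/2 = 2/3, [qq,q] = G_q/2 = 2/9
Gamma^p_ij = (G*[ij,p] - F*[ij,q])/(EG - F^2), Gamma^q_ij = (E*[ij,q] - F*[ij,p])/(EG - F^2)
Gamma_ppp = 0, Gamma_ppq = -9/19, Gamma_pqq = 6/19, Gamma_qpp = 0, Gamma_qpq = -3/19, Gamma_qqq = 2/19
X = (-13/4, 1), Y = (-9/4, 22/3) at the point

Answer: (nabla_X Y)^p = -347/304, (nabla_X Y)^q = 1157/76


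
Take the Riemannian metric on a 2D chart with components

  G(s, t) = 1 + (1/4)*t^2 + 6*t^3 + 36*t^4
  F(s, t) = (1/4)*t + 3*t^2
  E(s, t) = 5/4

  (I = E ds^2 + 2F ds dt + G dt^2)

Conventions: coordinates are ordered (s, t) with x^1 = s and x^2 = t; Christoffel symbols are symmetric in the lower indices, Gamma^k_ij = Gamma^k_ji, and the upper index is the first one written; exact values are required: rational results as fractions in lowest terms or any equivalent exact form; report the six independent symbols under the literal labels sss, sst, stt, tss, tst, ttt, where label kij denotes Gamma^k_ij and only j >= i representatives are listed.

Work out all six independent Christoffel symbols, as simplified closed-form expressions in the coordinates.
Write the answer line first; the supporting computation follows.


Answer: Gamma_sss = 0, Gamma_sst = 0, Gamma_stt = (24*t + 1)/(144*t^4 + 24*t^3 + t^2 + 5), Gamma_tss = 0, Gamma_tst = 0, Gamma_ttt = (288*t^3 + 36*t^2 + t)/(144*t^4 + 24*t^3 + t^2 + 5)

E = 5/4; F = (1/4)*t + 3*t^2; G = 1 + (1/4)*t^2 + 6*t^3 + 36*t^4
Gamma^k_ij = (1/2) g^{kl} (d_i g_jl + d_j g_il - d_l g_ij), with g^inv = (1/(EG-F^2)) [[G, -F], [-F, E]]
first partials: E_s = 0, E_t = 0, F_s = 0, F_t = 1/4 + 6*t, G_s = 0, G_t = (1/2)*t + 18*t^2 + 144*t^3
D = EG - F^2 = 5/4 + (1/4)*t^2 + 6*t^3 + 36*t^4
expanded: Gamma^s_ss = (G E_s - 2F F_s + F E_t)/(2D), Gamma^s_st = (G E_t - F G_s)/(2D), Gamma^s_tt = (2G F_t - G G_s - F G_t)/(2D), Gamma^t_ss = (2E F_s - E E_t - F E_s)/(2D), Gamma^t_st = (E G_s - F E_t)/(2D), Gamma^t_tt = (E G_t - 2F F_t + F G_s)/(2D); substitute and cancel common factors


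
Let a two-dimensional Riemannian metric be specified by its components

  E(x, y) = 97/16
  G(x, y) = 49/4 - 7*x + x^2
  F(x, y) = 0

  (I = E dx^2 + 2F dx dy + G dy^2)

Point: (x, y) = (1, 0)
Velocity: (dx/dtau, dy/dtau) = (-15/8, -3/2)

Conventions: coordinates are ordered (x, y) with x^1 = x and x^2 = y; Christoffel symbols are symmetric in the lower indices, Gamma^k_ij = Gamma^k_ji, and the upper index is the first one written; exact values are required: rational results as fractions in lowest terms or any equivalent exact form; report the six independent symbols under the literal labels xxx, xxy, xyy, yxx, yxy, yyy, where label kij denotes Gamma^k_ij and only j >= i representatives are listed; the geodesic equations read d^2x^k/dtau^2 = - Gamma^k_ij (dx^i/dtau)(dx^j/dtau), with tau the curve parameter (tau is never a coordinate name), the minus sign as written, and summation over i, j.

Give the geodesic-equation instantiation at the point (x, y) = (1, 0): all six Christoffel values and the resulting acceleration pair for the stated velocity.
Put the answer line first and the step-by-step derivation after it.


Answer: Gamma_xxx = 0, Gamma_xxy = 0, Gamma_xyy = 40/97, Gamma_yxx = 0, Gamma_yxy = -2/5, Gamma_yyy = 0; accelerations (d^2x/dtau^2, d^2y/dtau^2) = (-90/97, 9/4)

E = 97/16, F = 0, G = 25/4 at the point
E_x = 0, E_y = 0, F_x = 0, F_y = 0, G_x = -5, G_y = 0
EG - F^2 = 2425/64;  g^inv = (64/2425) * [[25/4, 0], [0, 97/16]]
first-kind symbols [ij,l] = (1/2)(d_i g_jl + d_j g_il - d_l g_ij): [xx,x] = E_x/2 = 0, [xx,y] = F_x - E_y/2 = 0, [xy,x] = E_y/2 = 0, [xy,y] = G_x/2 = -5/2, [yy,x] = F_y - G_x/2 = 5/2, [yy,y] = G_y/2 = 0
Gamma^x_ij = (G*[ij,x] - F*[ij,y])/(EG - F^2), Gamma^y_ij = (E*[ij,y] - F*[ij,x])/(EG - F^2)
Gamma_xxx = 0, Gamma_xxy = 0, Gamma_xyy = 40/97, Gamma_yxx = 0, Gamma_yxy = -2/5, Gamma_yyy = 0
d^2x/dtau^2 = -(Gamma_xxx*(-15/8)^2 + 2*Gamma_xxy*(-15/8)*(-3/2) + Gamma_xyy*(-3/2)^2) = -90/97
d^2y/dtau^2 = -(Gamma_yxx*(-15/8)^2 + 2*Gamma_yxy*(-15/8)*(-3/2) + Gamma_yyy*(-3/2)^2) = 9/4


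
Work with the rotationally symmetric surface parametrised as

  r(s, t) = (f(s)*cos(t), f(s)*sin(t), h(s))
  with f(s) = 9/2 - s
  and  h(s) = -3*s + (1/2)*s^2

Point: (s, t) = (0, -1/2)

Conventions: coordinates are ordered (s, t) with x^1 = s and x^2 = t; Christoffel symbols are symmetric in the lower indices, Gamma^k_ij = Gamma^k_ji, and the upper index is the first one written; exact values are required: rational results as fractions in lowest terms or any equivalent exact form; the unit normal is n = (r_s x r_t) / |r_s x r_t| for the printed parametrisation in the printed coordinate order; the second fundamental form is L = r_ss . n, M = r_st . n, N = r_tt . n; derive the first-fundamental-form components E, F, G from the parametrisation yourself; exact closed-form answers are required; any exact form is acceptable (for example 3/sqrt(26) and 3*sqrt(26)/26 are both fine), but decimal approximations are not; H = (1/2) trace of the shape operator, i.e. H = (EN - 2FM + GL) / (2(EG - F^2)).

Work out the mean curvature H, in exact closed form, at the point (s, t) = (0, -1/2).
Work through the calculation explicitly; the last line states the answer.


f = 9/2, f' = -1, f'' = 0, h' = -3, h'' = 1
E = 10, F = 0, G = 81/4; answer radicand W^2 = 10
unnormalised second-form numerators: l = -1, m = 0, n = -27/2; L = l/sqrt(10), and similarly M = m/sqrt(W^2), N = n/sqrt(W^2)
H = (E*n - 2*F*m + G*l) / (2*(EG - F^2)*sqrt(W^2)); E*n - 2*F*m + G*l = -621/4, EG - F^2 = 405/2, so H = (-23/60)/sqrt(10)

Answer: H = -23*sqrt(10)/600


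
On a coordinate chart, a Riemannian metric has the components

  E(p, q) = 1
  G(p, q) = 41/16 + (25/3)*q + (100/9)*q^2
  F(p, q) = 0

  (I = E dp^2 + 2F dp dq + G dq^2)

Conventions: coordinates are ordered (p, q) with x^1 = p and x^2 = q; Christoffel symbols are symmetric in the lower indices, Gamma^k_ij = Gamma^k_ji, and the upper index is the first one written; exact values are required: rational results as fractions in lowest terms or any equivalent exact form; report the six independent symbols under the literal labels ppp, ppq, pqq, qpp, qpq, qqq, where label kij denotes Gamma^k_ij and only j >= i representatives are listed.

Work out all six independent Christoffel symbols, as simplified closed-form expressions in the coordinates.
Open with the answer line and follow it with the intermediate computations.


Answer: Gamma_ppp = 0, Gamma_ppq = 0, Gamma_pqq = 0, Gamma_qpp = 0, Gamma_qpq = 0, Gamma_qqq = (1600*q + 600)/(1600*q^2 + 1200*q + 369)

E = 1; F = 0; G = 41/16 + (25/3)*q + (100/9)*q^2
Gamma^k_ij = (1/2) g^{kl} (d_i g_jl + d_j g_il - d_l g_ij), with g^inv = (1/(EG-F^2)) [[G, -F], [-F, E]]
first partials: E_p = 0, E_q = 0, F_p = 0, F_q = 0, G_p = 0, G_q = 25/3 + (200/9)*q
D = EG - F^2 = 41/16 + (25/3)*q + (100/9)*q^2
expanded: Gamma^p_pp = (G E_p - 2F F_p + F E_q)/(2D), Gamma^p_pq = (G E_q - F G_p)/(2D), Gamma^p_qq = (2G F_q - G G_p - F G_q)/(2D), Gamma^q_pp = (2E F_p - E E_q - F E_p)/(2D), Gamma^q_pq = (E G_p - F E_q)/(2D), Gamma^q_qq = (E G_q - 2F F_q + F G_p)/(2D); substitute and cancel common factors


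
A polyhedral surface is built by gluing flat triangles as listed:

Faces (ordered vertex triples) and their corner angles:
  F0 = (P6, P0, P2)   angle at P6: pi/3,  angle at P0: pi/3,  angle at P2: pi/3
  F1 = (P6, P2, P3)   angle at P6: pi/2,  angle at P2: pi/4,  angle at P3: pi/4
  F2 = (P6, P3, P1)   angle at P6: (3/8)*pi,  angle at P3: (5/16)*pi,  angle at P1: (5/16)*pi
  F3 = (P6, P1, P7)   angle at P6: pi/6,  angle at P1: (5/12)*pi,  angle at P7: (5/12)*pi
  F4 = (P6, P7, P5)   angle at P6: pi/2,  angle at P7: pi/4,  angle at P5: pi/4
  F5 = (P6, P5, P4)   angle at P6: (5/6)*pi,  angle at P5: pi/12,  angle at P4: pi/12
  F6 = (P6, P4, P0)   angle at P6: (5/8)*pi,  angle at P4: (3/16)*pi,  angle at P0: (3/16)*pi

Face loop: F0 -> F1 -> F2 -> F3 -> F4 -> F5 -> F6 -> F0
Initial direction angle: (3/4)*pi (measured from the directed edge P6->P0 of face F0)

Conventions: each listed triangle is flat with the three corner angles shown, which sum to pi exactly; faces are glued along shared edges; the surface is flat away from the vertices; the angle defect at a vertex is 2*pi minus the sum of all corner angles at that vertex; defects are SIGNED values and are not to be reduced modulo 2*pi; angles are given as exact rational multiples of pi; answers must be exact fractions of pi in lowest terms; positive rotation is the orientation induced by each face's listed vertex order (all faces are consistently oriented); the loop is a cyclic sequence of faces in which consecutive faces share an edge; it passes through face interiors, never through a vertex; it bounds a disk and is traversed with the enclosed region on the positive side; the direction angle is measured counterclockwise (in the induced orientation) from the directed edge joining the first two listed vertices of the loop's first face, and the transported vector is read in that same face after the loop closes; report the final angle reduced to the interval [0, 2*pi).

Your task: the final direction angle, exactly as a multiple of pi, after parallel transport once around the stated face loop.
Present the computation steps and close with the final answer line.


enclosed vertex P6: corner angles sum to (10/3)*pi, defect = 2*pi - (10/3)*pi = (-4/3)*pi
the final direction is the initial angle plus the enclosed defects, taken mod 2*pi in the induced orientation
final angle = (3/4)*pi - (4/3)*pi = (17/12)*pi (mod 2*pi)

Answer: final direction angle = (17/12)*pi


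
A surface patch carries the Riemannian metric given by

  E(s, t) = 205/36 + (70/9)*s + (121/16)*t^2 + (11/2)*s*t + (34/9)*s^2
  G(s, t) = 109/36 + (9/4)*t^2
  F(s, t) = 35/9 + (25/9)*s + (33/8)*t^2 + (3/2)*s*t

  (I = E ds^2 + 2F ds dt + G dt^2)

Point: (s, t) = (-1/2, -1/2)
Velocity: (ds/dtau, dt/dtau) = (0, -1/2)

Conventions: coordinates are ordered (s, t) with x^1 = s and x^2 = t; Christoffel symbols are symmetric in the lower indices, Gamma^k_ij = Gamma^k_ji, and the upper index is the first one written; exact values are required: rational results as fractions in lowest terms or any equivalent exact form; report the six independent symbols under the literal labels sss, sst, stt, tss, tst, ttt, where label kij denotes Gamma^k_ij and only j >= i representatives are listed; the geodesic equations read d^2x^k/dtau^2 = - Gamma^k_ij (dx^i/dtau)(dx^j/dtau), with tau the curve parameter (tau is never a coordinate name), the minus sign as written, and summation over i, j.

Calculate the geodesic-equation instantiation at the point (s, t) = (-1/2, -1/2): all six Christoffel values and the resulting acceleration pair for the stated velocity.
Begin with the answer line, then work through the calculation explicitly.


Answer: Gamma_sss = -47589/11684, Gamma_sst = -17061/5842, Gamma_stt = -30201/14605, Gamma_tss = 150313/23368, Gamma_tst = 37125/11684, Gamma_ttt = 11313/5842; accelerations (d^2s/dtau^2, d^2t/dtau^2) = (30201/58420, -11313/23368)

E = 385/64, F = 125/32, G = 517/144 at the point
E_s = 5/4, E_t = -165/16, F_s = 73/36, F_t = -39/8, G_s = 0, G_t = -9/4
EG - F^2 = 14605/2304;  g^inv = (2304/14605) * [[517/144, -125/32], [-125/32, 385/64]]
first-kind symbols [ij,l] = (1/2)(d_i g_jl + d_j g_il - d_l g_ij): [ss,s] = E_s/2 = 5/8, [ss,t] = F_s - E_t/2 = 2069/288, [st,s] = E_t/2 = -165/32, [st,t] = G_s/2 = 0, [tt,s] = F_t - G_s/2 = -39/8, [tt,t] = G_t/2 = -9/8
Gamma^s_ij = (G*[ij,s] - F*[ij,t])/(EG - F^2), Gamma^t_ij = (E*[ij,t] - F*[ij,s])/(EG - F^2)
Gamma_sss = -47589/11684, Gamma_sst = -17061/5842, Gamma_stt = -30201/14605, Gamma_tss = 150313/23368, Gamma_tst = 37125/11684, Gamma_ttt = 11313/5842
d^2s/dtau^2 = -(Gamma_sss*(0)^2 + 2*Gamma_sst*(0)*(-1/2) + Gamma_stt*(-1/2)^2) = 30201/58420
d^2t/dtau^2 = -(Gamma_tss*(0)^2 + 2*Gamma_tst*(0)*(-1/2) + Gamma_ttt*(-1/2)^2) = -11313/23368


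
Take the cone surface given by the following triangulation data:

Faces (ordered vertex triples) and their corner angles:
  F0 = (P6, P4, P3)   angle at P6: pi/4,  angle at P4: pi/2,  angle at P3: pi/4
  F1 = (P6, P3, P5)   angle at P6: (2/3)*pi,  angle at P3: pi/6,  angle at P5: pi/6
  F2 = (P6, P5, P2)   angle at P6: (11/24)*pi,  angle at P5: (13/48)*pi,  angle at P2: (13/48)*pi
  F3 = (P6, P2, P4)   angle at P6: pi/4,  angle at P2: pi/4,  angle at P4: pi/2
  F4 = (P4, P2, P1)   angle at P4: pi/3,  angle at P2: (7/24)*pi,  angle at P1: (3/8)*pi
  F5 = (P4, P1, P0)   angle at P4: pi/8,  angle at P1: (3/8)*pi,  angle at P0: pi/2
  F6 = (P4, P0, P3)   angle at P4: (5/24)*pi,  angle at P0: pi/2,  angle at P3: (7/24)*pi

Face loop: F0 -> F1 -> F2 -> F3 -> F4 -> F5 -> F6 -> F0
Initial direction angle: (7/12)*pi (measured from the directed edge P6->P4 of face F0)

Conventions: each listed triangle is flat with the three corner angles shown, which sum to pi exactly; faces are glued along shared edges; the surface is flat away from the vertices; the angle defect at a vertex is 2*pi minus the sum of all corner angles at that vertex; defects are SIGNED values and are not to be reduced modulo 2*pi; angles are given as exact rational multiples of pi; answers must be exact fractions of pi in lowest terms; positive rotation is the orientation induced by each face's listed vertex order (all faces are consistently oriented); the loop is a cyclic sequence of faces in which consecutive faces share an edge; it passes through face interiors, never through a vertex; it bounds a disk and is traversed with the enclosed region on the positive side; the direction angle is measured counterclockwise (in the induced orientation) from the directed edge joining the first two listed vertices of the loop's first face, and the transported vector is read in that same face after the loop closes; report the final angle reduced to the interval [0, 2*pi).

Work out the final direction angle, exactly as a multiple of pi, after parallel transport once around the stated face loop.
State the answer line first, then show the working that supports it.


Answer: final direction angle = (31/24)*pi

enclosed vertex P4: corner angles sum to (5/3)*pi, defect = 2*pi - (5/3)*pi = pi/3
enclosed vertex P6: corner angles sum to (13/8)*pi, defect = 2*pi - (13/8)*pi = (3/8)*pi
holonomy = initial angle + sum of enclosed defects (mod 2*pi), positive in the induced orientation
final angle = (7/12)*pi + (17/24)*pi = (31/24)*pi (mod 2*pi)


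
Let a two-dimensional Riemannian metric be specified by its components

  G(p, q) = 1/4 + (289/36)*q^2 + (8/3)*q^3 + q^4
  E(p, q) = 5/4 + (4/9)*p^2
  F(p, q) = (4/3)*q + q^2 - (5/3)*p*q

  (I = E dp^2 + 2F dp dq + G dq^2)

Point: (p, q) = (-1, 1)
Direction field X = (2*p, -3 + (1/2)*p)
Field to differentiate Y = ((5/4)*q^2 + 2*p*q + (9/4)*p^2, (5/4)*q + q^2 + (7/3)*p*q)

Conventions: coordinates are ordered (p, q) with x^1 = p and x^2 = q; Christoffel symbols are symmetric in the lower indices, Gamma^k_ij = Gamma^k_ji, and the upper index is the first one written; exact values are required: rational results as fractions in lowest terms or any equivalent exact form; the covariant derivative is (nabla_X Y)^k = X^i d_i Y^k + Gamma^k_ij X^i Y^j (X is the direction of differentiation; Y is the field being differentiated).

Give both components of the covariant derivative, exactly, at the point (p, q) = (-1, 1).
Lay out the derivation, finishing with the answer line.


E = 61/36, F = 4, G = 215/18 at the point
E_p = -8/9, E_q = 0, F_p = -5/3, F_q = 5, G_p = 0, G_q = 505/18
EG - F^2 = 2747/648;  g^inv = (648/2747) * [[215/18, -4], [-4, 61/36]]
first-kind symbols [ij,l] = (1/2)(d_i g_jl + d_j g_il - d_l g_ij): [pp,p] = E_p/2 = -4/9, [pp,q] = F_p - E_q/2 = -5/3, [pq,p] = E_q/2 = 0, [pq,q] = G_p/2 = 0, [qq,p] = F_q - G_p/2 = 5, [qq,q] = G_q/2 = 505/36
Gamma^p_ij = (G*[ij,p] - F*[ij,q])/(EG - F^2), Gamma^q_ij = (E*[ij,q] - F*[ij,p])/(EG - F^2)
Gamma_ppp = 880/2747, Gamma_ppq = 0, Gamma_pqq = 2340/2747, Gamma_qpp = -678/2747, Gamma_qpq = 0, Gamma_qqq = 4885/5494
X = (-2, -7/2), Y = (3/2, -1/12) at the point

Answer: (nabla_X Y)^p = 27881/10988, (nabla_X Y)^q = -906539/131856


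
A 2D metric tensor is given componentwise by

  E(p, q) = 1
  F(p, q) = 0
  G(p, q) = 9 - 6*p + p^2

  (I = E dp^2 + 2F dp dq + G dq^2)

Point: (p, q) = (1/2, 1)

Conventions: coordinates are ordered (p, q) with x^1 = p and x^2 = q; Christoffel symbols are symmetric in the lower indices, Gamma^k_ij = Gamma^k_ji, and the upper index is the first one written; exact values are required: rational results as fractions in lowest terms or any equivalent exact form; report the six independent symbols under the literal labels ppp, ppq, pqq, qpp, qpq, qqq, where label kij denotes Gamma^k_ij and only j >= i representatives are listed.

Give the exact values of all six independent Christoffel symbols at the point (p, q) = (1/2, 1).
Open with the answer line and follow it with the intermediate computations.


Answer: Gamma_ppp = 0, Gamma_ppq = 0, Gamma_pqq = 5/2, Gamma_qpp = 0, Gamma_qpq = -2/5, Gamma_qqq = 0

E = 1, F = 0, G = 25/4 at the point
E_p = 0, E_q = 0, F_p = 0, F_q = 0, G_p = -5, G_q = 0
EG - F^2 = 25/4;  g^inv = (4/25) * [[25/4, 0], [0, 1]]
first-kind symbols [ij,l] = (1/2)(d_i g_jl + d_j g_il - d_l g_ij): [pp,p] = E_p/2 = 0, [pp,q] = F_p - E_q/2 = 0, [pq,p] = E_q/2 = 0, [pq,q] = G_p/2 = -5/2, [qq,p] = F_q - G_p/2 = 5/2, [qq,q] = G_q/2 = 0
Gamma^p_ij = (G*[ij,p] - F*[ij,q])/(EG - F^2), Gamma^q_ij = (E*[ij,q] - F*[ij,p])/(EG - F^2)


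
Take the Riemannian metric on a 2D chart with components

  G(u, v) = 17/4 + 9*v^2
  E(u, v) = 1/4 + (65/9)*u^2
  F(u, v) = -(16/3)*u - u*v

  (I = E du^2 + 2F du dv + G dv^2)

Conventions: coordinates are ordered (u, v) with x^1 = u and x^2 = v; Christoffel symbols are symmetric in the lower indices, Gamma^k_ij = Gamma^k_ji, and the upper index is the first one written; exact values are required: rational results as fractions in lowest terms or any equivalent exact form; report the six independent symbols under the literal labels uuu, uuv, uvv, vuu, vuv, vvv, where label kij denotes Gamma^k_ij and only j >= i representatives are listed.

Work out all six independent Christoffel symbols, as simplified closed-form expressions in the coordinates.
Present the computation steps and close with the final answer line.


E = 1/4 + (65/9)*u^2; F = -(16/3)*u - u*v; G = 17/4 + 9*v^2
Gamma^k_ij = (1/2) g^{kl} (d_i g_jl + d_j g_il - d_l g_ij), with g^inv = (1/(EG-F^2)) [[G, -F], [-F, E]]
first partials: E_u = (130/9)*u, E_v = 0, F_u = -16/3 - v, F_v = -u, G_u = 0, G_v = 18*v
D = EG - F^2 = 17/16 + (9/4)*v^2 + (9/4)*u^2 - (32/3)*u^2*v + 64*u^2*v^2
expanded: Gamma^u_uu = (G E_u - 2F F_u + F E_v)/(2D), Gamma^u_uv = (G E_v - F G_u)/(2D), Gamma^u_vv = (2G F_v - G G_u - F G_v)/(2D), Gamma^v_uu = (2E F_u - E E_v - F E_u)/(2D), Gamma^v_uv = (E G_u - F E_v)/(2D), Gamma^v_vv = (E G_v - 2F F_v + F G_u)/(2D); substitute and cancel common factors

Answer: Gamma_uuu = (3072*u*v^2 - 512*u*v + 108*u)/(3072*u^2*v^2 - 512*u^2*v + 108*u^2 + 108*v^2 + 51), Gamma_uuv = 0, Gamma_uvv = (2304*u*v - 204*u)/(3072*u^2*v^2 - 512*u^2*v + 108*u^2 + 108*v^2 + 51), Gamma_vuu = (-12*v - 64)/(3072*u^2*v^2 - 512*u^2*v + 108*u^2 + 108*v^2 + 51), Gamma_vuv = 0, Gamma_vvv = (3072*u^2*v - 256*u^2 + 108*v)/(3072*u^2*v^2 - 512*u^2*v + 108*u^2 + 108*v^2 + 51)


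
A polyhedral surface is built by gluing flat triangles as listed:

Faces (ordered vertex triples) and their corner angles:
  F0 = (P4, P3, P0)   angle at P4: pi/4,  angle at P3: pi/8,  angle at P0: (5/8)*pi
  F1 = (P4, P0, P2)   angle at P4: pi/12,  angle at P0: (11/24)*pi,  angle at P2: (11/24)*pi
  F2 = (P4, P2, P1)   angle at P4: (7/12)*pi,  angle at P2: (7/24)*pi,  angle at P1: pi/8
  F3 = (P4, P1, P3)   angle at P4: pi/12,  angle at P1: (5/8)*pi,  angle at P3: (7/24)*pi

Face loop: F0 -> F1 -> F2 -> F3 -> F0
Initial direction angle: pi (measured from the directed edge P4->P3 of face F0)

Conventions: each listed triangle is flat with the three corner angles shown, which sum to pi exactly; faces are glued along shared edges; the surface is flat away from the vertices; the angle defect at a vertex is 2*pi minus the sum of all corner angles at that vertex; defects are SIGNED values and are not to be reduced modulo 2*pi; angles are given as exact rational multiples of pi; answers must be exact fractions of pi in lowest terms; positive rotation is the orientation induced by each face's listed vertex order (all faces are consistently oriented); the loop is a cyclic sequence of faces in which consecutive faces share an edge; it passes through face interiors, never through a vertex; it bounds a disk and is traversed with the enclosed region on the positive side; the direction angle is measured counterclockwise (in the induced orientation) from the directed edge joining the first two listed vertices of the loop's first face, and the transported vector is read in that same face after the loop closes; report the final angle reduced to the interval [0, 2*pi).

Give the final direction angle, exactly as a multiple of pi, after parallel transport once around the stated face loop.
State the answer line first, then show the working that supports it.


Answer: final direction angle = 0

enclosed vertex P4: corner angles sum to pi, defect = 2*pi - pi = pi
holonomy = initial angle + sum of enclosed defects (mod 2*pi), positive in the induced orientation
final angle = pi + pi = 0 (mod 2*pi)


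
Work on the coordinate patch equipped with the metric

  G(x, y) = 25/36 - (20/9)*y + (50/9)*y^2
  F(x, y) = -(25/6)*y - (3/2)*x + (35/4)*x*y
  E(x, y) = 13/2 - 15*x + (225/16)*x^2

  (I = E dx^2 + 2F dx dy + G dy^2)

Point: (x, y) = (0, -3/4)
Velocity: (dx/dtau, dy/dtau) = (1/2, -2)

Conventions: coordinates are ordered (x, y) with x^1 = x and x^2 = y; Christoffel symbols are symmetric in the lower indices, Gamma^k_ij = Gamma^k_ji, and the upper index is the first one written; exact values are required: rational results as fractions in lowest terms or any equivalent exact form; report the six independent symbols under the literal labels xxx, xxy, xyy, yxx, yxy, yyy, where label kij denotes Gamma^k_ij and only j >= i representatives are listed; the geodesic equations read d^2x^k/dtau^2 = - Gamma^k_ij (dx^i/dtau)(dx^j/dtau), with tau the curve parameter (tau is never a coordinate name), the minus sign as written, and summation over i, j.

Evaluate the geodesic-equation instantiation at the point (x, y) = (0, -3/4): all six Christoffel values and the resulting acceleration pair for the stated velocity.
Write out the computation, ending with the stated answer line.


E = 13/2, F = 25/8, G = 395/72 at the point
E_x = -15, E_y = 0, F_x = -129/16, F_y = -25/6, G_x = 0, G_y = -95/9
EG - F^2 = 14915/576;  g^inv = (576/14915) * [[395/72, -25/8], [-25/8, 13/2]]
first-kind symbols [ij,l] = (1/2)(d_i g_jl + d_j g_il - d_l g_ij): [xx,x] = E_x/2 = -15/2, [xx,y] = F_x - E_y/2 = -129/16, [xy,x] = E_y/2 = 0, [xy,y] = G_x/2 = 0, [yy,x] = F_y - G_x/2 = -25/6, [yy,y] = G_y/2 = -95/18
Gamma^x_ij = (G*[ij,x] - F*[ij,y])/(EG - F^2), Gamma^y_ij = (E*[ij,y] - F*[ij,x])/(EG - F^2)
Gamma_xxx = -3675/5966, Gamma_xxy = 0, Gamma_xyy = -2200/8949, Gamma_yxx = -16686/14915, Gamma_yxy = 0, Gamma_yyy = -2452/2983
d^2x/dtau^2 = -(Gamma_xxx*(1/2)^2 + 2*Gamma_xxy*(1/2)*(-2) + Gamma_xyy*(-2)^2) = 81425/71592
d^2y/dtau^2 = -(Gamma_yxx*(1/2)^2 + 2*Gamma_yxy*(1/2)*(-2) + Gamma_yyy*(-2)^2) = 106423/29830

Answer: Gamma_xxx = -3675/5966, Gamma_xxy = 0, Gamma_xyy = -2200/8949, Gamma_yxx = -16686/14915, Gamma_yxy = 0, Gamma_yyy = -2452/2983; accelerations (d^2x/dtau^2, d^2y/dtau^2) = (81425/71592, 106423/29830)


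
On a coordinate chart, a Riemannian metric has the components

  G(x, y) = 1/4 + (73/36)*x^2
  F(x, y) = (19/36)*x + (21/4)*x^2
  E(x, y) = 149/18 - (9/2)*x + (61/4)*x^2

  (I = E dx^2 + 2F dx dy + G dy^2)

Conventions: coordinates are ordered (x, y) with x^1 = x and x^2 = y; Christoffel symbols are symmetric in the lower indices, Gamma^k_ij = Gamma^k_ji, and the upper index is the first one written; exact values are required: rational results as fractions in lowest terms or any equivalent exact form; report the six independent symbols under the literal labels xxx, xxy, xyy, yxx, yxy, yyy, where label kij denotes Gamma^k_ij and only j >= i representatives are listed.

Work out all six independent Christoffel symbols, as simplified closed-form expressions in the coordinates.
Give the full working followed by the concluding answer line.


E = 149/18 - (9/2)*x + (61/4)*x^2; F = (19/36)*x + (21/4)*x^2; G = 1/4 + (73/36)*x^2
Gamma^k_ij = (1/2) g^{kl} (d_i g_jl + d_j g_il - d_l g_ij), with g^inv = (1/(EG-F^2)) [[G, -F], [-F, E]]
first partials: E_x = -9/2 + (61/2)*x, E_y = 0, F_x = 19/36 + (21/2)*x, F_y = 0, G_x = (73/18)*x, G_y = 0
D = EG - F^2 = 149/72 - (9/8)*x + (1463/72)*x^2 - (44/3)*x^3 + (121/36)*x^4
expanded: Gamma^x_xx = (G E_x - 2F F_x + F E_y)/(2D), Gamma^x_xy = (G E_y - F G_x)/(2D), Gamma^x_yy = (2G F_y - G G_x - F G_y)/(2D), Gamma^y_xx = (2E F_x - E E_y - F E_x)/(2D), Gamma^y_xy = (E G_x - F E_y)/(2D), Gamma^y_yy = (E G_y - 2F F_y + F G_x)/(2D); substitute and cancel common factors

Answer: Gamma_xxx = (-31365*x^3 - 16686*x^2 + 4580*x - 729)/(4356*x^4 - 19008*x^3 + 26334*x^2 - 1458*x + 2682), Gamma_xxy = (-13797*x^3 - 1387*x^2)/(4356*x^4 - 19008*x^3 + 26334*x^2 - 1458*x + 2682), Gamma_xyy = (-5329*x^3 - 657*x)/(4356*x^4 - 19008*x^3 + 26334*x^2 - 1458*x + 2682), Gamma_yxx = (103761*x^3 - 45927*x^2 + 111105*x + 5662)/(4356*x^4 - 19008*x^3 + 26334*x^2 - 1458*x + 2682), Gamma_yxy = (40077*x^3 - 11826*x^2 + 21754*x)/(4356*x^4 - 19008*x^3 + 26334*x^2 - 1458*x + 2682), Gamma_yyy = (13797*x^3 + 1387*x^2)/(4356*x^4 - 19008*x^3 + 26334*x^2 - 1458*x + 2682)


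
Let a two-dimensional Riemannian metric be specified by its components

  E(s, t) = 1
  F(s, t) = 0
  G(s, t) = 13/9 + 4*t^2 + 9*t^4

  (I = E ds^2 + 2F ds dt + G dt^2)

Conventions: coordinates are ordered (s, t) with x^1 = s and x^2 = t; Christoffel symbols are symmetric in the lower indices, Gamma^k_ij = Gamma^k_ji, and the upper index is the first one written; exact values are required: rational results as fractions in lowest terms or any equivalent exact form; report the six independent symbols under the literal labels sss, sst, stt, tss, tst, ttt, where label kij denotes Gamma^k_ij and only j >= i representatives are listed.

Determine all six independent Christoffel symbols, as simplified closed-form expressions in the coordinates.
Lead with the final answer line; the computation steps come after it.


Answer: Gamma_sss = 0, Gamma_sst = 0, Gamma_stt = 0, Gamma_tss = 0, Gamma_tst = 0, Gamma_ttt = (162*t^3 + 36*t)/(81*t^4 + 36*t^2 + 13)

E = 1; F = 0; G = 13/9 + 4*t^2 + 9*t^4
Gamma^k_ij = (1/2) g^{kl} (d_i g_jl + d_j g_il - d_l g_ij), with g^inv = (1/(EG-F^2)) [[G, -F], [-F, E]]
first partials: E_s = 0, E_t = 0, F_s = 0, F_t = 0, G_s = 0, G_t = 8*t + 36*t^3
D = EG - F^2 = 13/9 + 4*t^2 + 9*t^4
expanded: Gamma^s_ss = (G E_s - 2F F_s + F E_t)/(2D), Gamma^s_st = (G E_t - F G_s)/(2D), Gamma^s_tt = (2G F_t - G G_s - F G_t)/(2D), Gamma^t_ss = (2E F_s - E E_t - F E_s)/(2D), Gamma^t_st = (E G_s - F E_t)/(2D), Gamma^t_tt = (E G_t - 2F F_t + F G_s)/(2D); substitute and cancel common factors


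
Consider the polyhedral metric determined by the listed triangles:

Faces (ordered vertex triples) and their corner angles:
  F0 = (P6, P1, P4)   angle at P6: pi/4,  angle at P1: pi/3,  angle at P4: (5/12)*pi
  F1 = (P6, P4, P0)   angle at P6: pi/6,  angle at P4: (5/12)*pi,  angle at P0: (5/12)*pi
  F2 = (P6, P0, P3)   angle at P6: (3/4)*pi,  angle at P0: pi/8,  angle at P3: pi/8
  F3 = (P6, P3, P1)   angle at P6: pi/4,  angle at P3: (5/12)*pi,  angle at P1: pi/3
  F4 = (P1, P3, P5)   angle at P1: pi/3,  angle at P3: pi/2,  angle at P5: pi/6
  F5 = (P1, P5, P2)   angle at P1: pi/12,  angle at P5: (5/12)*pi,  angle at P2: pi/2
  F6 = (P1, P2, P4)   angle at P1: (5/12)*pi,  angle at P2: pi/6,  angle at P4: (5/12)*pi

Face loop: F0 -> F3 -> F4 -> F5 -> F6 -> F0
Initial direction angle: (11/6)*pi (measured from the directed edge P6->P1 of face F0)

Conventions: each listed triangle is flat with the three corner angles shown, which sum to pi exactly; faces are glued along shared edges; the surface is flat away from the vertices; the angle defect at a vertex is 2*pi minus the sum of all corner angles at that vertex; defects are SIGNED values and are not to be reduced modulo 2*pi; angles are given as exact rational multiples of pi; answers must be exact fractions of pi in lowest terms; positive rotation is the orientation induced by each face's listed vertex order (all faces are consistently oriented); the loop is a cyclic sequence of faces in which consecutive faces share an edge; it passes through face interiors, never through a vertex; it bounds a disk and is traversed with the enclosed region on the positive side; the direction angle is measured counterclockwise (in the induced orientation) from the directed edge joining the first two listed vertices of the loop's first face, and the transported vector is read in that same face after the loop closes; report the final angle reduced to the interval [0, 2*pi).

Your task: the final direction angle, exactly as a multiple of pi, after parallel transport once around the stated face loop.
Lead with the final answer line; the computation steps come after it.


Answer: final direction angle = pi/3

enclosed vertex P1: corner angles sum to (3/2)*pi, defect = 2*pi - (3/2)*pi = pi/2
transport around the loop rotates by the sum of enclosed defects; add to the initial angle mod 2*pi
final angle = (11/6)*pi + pi/2 = pi/3 (mod 2*pi)


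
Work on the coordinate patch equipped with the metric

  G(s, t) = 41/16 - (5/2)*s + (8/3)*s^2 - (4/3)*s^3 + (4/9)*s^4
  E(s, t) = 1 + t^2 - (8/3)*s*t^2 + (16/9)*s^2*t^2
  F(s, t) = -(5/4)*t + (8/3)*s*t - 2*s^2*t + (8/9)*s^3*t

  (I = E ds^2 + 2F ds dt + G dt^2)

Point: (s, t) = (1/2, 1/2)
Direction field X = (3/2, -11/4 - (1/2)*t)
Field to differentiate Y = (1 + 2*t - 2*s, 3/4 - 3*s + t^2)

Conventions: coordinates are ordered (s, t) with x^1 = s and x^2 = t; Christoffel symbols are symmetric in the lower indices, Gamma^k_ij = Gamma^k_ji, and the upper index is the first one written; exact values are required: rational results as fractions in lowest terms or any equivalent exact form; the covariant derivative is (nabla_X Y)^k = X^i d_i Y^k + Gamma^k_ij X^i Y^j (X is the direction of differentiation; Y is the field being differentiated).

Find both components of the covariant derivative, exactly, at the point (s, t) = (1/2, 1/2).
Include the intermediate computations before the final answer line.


E = 37/36, F = -11/72, G = 265/144 at the point
E_s = -2/9, E_t = 1/9, F_s = 2/3, F_t = -11/36, G_s = -11/18, G_t = 0
EG - F^2 = 269/144;  g^inv = (144/269) * [[265/144, 11/72], [11/72, 37/36]]
first-kind symbols [ij,l] = (1/2)(d_i g_jl + d_j g_il - d_l g_ij): [ss,s] = E_s/2 = -1/9, [ss,t] = F_s - E_t/2 = 11/18, [st,s] = E_t/2 = 1/18, [st,t] = G_s/2 = -11/36, [tt,s] = F_t - G_s/2 = 0, [tt,t] = G_t/2 = 0
Gamma^s_ij = (G*[ij,s] - F*[ij,t])/(EG - F^2), Gamma^t_ij = (E*[ij,t] - F*[ij,s])/(EG - F^2)
Gamma_sss = -16/269, Gamma_sst = 8/269, Gamma_stt = 0, Gamma_tss = 88/269, Gamma_tst = -44/269, Gamma_ttt = 0
X = (3/2, -3), Y = (1, -1/2) at the point

Answer: (nabla_X Y)^s = -2475/269, (nabla_X Y)^t = -3441/538
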